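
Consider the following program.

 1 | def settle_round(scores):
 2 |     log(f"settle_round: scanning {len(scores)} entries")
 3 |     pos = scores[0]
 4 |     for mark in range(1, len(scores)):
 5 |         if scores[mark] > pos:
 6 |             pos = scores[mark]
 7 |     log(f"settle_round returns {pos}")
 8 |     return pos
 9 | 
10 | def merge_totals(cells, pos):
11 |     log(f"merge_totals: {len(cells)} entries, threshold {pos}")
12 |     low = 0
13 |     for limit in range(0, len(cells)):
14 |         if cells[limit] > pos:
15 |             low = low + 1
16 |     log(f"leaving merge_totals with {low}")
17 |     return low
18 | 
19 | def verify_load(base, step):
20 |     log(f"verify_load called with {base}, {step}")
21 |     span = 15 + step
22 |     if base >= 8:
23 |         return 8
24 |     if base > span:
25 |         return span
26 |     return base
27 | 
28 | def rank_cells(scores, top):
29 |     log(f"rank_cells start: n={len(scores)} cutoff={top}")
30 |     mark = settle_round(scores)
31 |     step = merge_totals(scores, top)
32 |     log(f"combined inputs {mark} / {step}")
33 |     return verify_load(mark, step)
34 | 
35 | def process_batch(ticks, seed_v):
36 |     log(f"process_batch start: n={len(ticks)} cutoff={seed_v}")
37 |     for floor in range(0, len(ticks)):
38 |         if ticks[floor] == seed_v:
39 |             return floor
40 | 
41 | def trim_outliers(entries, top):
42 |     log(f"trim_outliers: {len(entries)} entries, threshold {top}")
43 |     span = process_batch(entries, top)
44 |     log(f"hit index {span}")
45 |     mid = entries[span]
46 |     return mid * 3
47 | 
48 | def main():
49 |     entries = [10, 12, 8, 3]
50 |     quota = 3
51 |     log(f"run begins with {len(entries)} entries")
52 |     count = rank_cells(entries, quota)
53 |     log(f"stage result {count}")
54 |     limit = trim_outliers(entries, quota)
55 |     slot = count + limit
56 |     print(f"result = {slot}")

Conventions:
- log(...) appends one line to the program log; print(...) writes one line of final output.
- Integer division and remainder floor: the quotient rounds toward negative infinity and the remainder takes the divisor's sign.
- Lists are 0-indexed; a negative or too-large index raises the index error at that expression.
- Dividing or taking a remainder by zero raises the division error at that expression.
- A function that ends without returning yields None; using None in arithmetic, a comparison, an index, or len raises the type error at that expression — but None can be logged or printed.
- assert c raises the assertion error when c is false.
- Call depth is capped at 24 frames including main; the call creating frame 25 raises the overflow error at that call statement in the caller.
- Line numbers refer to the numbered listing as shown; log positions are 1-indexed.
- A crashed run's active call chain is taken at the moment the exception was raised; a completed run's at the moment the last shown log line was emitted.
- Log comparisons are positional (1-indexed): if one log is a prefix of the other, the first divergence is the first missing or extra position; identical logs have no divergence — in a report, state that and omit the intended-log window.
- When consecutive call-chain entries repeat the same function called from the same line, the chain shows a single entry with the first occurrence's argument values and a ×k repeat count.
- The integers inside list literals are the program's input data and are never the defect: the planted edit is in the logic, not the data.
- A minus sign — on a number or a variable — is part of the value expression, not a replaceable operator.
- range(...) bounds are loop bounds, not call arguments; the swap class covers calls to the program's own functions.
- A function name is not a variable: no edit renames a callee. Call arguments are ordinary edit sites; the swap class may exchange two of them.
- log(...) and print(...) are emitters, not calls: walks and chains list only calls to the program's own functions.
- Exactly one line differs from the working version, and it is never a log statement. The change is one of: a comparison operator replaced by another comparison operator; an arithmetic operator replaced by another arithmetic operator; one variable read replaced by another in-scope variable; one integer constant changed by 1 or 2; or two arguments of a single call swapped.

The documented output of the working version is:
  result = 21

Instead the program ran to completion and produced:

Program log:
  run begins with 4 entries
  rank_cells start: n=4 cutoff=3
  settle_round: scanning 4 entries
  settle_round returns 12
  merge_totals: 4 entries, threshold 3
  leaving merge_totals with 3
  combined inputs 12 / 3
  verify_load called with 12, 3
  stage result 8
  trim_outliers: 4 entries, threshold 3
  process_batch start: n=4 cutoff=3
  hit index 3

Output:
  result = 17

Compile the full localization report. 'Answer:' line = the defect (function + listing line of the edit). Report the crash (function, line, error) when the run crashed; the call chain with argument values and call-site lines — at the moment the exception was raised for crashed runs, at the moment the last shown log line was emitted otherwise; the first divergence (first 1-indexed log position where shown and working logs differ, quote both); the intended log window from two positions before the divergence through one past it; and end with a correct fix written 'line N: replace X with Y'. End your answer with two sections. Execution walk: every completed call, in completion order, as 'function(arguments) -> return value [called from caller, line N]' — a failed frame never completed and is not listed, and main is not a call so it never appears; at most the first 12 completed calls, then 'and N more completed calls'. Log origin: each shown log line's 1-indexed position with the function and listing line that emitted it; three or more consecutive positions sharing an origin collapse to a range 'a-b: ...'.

Answer: the defect is in verify_load at line 22.
Core observation: Log line 9 is where behavior first shows: 'stage result 8' appears instead of 'stage result 12'.
Call chain: main -> trim_outliers([10, 12, 8, 3], 3) (called at line 54).
First divergence: at position 9 the run shows 'stage result 8' where the working version logs 'stage result 12'.
Intended log window:
  7: combined inputs 12 / 3
  8: verify_load called with 12, 3
  9: stage result 12
  10: trim_outliers: 4 entries, threshold 3
Execution walk:
  settle_round([10, 12, 8, 3]) -> 12  [called from rank_cells, line 30]
  merge_totals([10, 12, 8, 3], 3) -> 3  [called from rank_cells, line 31]
  verify_load(12, 3) -> 8  [called from rank_cells, line 33]
  rank_cells([10, 12, 8, 3], 3) -> 8  [called from main, line 52]
  process_batch([10, 12, 8, 3], 3) -> 3  [called from trim_outliers, line 43]
  trim_outliers([10, 12, 8, 3], 3) -> 9  [called from main, line 54]
Origin of each log line:
  1: logged in main at line 51
  2: logged in rank_cells at line 29
  3: logged in settle_round at line 2
  4: logged in settle_round at line 7
  5: logged in merge_totals at line 11
  6: logged in merge_totals at line 16
  7: logged in rank_cells at line 32
  8: logged in verify_load at line 20
  9: logged in main at line 53
  10: logged in trim_outliers at line 42
  11: logged in process_batch at line 36
  12: logged in trim_outliers at line 44
A correct fix: line 22: replace `>=` with `<`.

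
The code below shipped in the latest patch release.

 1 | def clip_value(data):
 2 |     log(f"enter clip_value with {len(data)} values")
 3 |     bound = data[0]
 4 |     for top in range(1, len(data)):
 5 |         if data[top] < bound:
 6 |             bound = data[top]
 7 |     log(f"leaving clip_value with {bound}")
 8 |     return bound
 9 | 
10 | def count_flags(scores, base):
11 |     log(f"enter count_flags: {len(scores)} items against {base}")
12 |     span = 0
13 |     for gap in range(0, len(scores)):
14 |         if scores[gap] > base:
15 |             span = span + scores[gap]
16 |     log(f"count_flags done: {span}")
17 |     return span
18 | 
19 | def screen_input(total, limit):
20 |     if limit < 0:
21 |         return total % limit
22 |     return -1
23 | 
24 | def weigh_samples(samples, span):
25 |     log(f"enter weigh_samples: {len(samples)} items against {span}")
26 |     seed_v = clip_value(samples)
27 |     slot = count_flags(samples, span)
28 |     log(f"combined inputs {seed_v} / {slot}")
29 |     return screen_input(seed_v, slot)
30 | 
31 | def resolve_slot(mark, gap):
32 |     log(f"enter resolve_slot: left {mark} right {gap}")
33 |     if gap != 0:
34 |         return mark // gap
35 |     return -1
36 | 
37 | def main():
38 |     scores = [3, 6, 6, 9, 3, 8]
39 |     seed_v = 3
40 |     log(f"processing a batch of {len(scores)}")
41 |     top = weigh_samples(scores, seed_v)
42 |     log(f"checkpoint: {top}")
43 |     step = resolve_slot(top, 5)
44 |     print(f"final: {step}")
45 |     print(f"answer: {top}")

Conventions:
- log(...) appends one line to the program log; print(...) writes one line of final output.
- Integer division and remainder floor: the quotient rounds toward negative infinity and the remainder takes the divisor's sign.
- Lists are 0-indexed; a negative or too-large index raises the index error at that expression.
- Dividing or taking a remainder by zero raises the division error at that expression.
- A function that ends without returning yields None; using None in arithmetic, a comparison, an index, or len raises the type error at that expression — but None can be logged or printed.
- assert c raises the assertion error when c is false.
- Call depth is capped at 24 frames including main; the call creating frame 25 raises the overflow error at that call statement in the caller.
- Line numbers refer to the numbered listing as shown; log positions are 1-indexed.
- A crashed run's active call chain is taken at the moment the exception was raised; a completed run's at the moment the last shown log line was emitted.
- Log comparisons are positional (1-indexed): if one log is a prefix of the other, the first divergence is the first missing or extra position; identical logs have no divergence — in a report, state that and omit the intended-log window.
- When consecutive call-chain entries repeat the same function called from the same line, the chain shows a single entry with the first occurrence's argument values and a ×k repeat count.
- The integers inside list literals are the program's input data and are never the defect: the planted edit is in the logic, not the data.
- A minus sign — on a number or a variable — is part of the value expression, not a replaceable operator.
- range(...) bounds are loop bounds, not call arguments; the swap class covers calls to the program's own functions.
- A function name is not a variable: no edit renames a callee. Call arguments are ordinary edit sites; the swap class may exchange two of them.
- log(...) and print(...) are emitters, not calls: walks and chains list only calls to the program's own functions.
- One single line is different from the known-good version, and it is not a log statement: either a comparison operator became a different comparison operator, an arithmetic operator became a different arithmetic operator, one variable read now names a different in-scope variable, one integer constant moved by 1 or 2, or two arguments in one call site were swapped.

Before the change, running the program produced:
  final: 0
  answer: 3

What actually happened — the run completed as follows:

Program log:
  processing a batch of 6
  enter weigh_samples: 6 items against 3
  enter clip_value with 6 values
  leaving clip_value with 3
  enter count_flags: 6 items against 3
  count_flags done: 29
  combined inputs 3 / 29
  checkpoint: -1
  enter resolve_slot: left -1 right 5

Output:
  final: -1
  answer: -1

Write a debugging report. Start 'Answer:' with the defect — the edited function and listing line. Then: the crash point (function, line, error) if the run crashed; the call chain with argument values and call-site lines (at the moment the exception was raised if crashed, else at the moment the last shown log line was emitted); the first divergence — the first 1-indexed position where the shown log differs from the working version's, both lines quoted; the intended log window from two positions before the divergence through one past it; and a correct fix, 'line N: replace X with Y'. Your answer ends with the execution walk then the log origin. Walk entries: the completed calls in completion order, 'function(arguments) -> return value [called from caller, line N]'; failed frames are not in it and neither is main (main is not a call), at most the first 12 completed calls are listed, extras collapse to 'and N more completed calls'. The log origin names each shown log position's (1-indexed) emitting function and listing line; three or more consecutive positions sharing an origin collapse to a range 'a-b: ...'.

Answer: the defect is in screen_input at line 20.
Key fact: Everything matches until log position 8, which reads 'checkpoint: -1' in place of 'checkpoint: 3'.
Call chain: main -> resolve_slot(-1, 5) (called at line 43).
First divergence: at position 8 the run shows 'checkpoint: -1' where the working version logs 'checkpoint: 3'.
Intended log window:
  6: count_flags done: 29
  7: combined inputs 3 / 29
  8: checkpoint: 3
  9: enter resolve_slot: left 3 right 5
Execution walk:
  clip_value([3, 6, 6, 9, 3, 8]) -> 3  [called from weigh_samples, line 26]
  count_flags([3, 6, 6, 9, 3, 8], 3) -> 29  [called from weigh_samples, line 27]
  screen_input(3, 29) -> -1  [called from weigh_samples, line 29]
  weigh_samples([3, 6, 6, 9, 3, 8], 3) -> -1  [called from main, line 41]
  resolve_slot(-1, 5) -> -1  [called from main, line 43]
Log origins:
  1: from main, line 40
  2: from weigh_samples, line 25
  3: from clip_value, line 2
  4: from clip_value, line 7
  5: from count_flags, line 11
  6: from count_flags, line 16
  7: from weigh_samples, line 28
  8: from main, line 42
  9: from resolve_slot, line 32
A correct fix: line 20: replace `<` with `!=`.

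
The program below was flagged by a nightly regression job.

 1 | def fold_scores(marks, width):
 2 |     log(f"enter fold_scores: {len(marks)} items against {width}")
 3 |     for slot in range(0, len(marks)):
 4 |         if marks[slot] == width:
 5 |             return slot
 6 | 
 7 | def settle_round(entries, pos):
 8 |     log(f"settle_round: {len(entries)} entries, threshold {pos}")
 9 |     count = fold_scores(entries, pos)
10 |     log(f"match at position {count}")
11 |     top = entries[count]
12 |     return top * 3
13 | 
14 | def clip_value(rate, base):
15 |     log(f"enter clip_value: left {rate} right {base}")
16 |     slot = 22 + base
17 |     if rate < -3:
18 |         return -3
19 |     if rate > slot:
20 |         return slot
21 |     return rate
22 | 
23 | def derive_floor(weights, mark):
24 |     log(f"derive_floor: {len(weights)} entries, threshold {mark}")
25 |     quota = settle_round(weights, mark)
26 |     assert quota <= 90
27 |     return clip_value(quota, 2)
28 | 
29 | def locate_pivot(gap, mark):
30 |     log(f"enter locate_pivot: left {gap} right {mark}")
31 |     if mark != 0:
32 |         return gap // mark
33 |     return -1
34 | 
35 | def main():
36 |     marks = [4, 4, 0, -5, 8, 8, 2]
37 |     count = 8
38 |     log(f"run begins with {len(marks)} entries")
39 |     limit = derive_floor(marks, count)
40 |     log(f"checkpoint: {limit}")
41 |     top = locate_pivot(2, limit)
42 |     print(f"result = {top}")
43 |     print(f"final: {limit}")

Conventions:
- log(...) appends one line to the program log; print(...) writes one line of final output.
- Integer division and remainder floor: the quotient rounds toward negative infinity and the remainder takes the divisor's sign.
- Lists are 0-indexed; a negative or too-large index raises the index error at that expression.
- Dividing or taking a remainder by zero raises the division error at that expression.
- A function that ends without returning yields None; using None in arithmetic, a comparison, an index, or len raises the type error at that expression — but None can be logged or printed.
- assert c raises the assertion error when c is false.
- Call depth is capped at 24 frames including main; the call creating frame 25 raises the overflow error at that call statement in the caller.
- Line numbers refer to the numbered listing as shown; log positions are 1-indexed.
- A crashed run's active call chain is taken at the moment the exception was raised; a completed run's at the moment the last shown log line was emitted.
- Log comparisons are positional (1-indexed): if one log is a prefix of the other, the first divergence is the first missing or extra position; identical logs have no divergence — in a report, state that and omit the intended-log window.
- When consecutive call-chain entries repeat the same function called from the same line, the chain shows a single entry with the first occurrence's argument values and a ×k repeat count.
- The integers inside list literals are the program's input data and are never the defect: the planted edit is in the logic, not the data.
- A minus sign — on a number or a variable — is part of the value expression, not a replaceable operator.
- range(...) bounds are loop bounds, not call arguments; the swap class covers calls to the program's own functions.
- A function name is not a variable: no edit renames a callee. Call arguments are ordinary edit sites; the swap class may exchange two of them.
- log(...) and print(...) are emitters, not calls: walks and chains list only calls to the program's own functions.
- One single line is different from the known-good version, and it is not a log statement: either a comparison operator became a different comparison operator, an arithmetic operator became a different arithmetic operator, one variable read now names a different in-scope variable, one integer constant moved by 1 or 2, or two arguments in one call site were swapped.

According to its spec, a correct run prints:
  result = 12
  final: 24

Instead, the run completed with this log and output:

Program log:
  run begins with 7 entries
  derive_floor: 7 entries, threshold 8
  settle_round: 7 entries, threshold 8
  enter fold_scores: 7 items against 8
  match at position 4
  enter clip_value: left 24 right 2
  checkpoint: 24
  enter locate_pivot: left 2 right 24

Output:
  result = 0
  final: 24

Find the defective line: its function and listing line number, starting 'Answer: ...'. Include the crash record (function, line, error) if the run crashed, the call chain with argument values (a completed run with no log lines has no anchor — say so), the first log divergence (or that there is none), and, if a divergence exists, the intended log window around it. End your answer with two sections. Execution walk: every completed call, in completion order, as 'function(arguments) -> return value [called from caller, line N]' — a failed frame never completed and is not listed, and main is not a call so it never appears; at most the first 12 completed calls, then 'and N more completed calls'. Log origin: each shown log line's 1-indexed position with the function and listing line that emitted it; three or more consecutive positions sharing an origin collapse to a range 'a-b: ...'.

Answer: the defect is in main at line 41.
Key fact: Everything matches until log position 8, which reads 'enter locate_pivot: left 2 right 24' in place of 'enter locate_pivot: left 24 right 2'.
Call chain: main -> locate_pivot(2, 24) (called at line 41).
First divergence: position 8 — the shown line 'enter locate_pivot: left 2 right 24' should read 'enter locate_pivot: left 24 right 2'.
Intended log window:
  6: enter clip_value: left 24 right 2
  7: checkpoint: 24
  8: enter locate_pivot: left 24 right 2
Execution walk:
  fold_scores([4, 4, 0, -5, 8, 8, 2], 8) -> 4  [called from settle_round, line 9]
  settle_round([4, 4, 0, -5, 8, 8, 2], 8) -> 24  [called from derive_floor, line 25]
  clip_value(24, 2) -> 24  [called from derive_floor, line 27]
  derive_floor([4, 4, 0, -5, 8, 8, 2], 8) -> 24  [called from main, line 39]
  locate_pivot(2, 24) -> 0  [called from main, line 41]
Log line origins:
  1: emitted by main (line 38)
  2: emitted by derive_floor (line 24)
  3: emitted by settle_round (line 8)
  4: emitted by fold_scores (line 2)
  5: emitted by settle_round (line 10)
  6: emitted by clip_value (line 15)
  7: emitted by main (line 40)
  8: emitted by locate_pivot (line 30)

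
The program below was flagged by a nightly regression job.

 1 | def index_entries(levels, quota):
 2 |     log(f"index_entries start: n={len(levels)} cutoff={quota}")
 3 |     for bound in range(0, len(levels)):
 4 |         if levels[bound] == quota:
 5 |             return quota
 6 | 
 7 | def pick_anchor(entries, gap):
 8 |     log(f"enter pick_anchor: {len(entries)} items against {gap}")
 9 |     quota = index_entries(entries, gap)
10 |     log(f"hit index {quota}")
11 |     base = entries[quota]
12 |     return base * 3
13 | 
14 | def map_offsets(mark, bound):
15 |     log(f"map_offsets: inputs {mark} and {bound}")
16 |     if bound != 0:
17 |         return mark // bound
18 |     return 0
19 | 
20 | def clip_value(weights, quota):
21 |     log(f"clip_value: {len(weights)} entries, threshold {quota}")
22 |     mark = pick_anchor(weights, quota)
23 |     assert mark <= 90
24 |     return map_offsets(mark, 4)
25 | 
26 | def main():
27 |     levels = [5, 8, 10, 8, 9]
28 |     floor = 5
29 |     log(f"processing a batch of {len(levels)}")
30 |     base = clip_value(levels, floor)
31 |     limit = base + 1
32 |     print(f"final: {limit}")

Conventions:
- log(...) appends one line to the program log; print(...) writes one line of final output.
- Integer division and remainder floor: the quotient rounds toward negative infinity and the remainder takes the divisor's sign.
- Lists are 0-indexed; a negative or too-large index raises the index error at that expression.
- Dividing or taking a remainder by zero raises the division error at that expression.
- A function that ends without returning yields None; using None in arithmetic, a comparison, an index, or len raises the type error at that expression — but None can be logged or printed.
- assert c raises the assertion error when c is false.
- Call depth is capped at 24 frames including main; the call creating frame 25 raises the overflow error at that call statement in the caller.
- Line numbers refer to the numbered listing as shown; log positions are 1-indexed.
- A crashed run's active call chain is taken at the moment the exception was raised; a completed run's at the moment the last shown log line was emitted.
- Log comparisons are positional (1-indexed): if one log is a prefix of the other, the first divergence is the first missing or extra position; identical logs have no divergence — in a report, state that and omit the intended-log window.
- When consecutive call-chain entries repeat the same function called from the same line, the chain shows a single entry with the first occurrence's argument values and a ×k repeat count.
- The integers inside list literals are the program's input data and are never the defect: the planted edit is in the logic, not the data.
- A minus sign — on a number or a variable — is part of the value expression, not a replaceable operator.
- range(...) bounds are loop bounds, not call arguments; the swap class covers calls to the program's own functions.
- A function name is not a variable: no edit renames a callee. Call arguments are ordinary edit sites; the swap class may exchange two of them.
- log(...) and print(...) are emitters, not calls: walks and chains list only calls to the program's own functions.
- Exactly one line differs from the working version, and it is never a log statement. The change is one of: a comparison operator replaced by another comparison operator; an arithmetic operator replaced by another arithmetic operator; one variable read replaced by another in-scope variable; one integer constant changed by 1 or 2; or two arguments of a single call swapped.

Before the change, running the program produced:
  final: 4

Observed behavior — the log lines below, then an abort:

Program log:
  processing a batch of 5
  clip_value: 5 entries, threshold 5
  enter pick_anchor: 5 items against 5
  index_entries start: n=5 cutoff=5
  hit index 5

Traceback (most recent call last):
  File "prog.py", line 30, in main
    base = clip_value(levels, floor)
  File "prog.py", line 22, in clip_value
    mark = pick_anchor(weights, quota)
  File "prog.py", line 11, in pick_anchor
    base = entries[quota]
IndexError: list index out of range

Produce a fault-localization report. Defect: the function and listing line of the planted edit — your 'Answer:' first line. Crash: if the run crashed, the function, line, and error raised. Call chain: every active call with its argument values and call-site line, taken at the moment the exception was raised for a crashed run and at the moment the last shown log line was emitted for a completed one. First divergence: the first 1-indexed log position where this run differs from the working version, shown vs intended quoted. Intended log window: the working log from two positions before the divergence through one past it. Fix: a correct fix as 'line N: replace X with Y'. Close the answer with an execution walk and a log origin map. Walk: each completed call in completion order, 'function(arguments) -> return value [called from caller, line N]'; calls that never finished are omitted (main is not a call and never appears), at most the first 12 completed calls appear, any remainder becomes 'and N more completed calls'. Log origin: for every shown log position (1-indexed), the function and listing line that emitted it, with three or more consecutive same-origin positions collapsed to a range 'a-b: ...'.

Answer: the defect is in index_entries at line 5.
Core observation: Log line 5 is where behavior first shows: 'hit index 5' appears instead of 'hit index 0'.
Crash: pick_anchor, line 11, IndexError.
Call chain: main -> clip_value([5, 8, 10, 8, 9], 5) (called at line 30) -> pick_anchor([5, 8, 10, 8, 9], 5) (called at line 22).
First divergence: position 5; shown 'hit index 5' vs intended 'hit index 0'.
Intended log window:
  3: enter pick_anchor: 5 items against 5
  4: index_entries start: n=5 cutoff=5
  5: hit index 0
  6: map_offsets: inputs 15 and 4
Execution walk:
  index_entries([5, 8, 10, 8, 9], 5) -> 5  [called from pick_anchor, line 9]
Log origins:
  1: emitted by main (line 29)
  2: emitted by clip_value (line 21)
  3: emitted by pick_anchor (line 8)
  4: emitted by index_entries (line 2)
  5: emitted by pick_anchor (line 10)
A correct fix: line 5: replace `quota` with `bound`.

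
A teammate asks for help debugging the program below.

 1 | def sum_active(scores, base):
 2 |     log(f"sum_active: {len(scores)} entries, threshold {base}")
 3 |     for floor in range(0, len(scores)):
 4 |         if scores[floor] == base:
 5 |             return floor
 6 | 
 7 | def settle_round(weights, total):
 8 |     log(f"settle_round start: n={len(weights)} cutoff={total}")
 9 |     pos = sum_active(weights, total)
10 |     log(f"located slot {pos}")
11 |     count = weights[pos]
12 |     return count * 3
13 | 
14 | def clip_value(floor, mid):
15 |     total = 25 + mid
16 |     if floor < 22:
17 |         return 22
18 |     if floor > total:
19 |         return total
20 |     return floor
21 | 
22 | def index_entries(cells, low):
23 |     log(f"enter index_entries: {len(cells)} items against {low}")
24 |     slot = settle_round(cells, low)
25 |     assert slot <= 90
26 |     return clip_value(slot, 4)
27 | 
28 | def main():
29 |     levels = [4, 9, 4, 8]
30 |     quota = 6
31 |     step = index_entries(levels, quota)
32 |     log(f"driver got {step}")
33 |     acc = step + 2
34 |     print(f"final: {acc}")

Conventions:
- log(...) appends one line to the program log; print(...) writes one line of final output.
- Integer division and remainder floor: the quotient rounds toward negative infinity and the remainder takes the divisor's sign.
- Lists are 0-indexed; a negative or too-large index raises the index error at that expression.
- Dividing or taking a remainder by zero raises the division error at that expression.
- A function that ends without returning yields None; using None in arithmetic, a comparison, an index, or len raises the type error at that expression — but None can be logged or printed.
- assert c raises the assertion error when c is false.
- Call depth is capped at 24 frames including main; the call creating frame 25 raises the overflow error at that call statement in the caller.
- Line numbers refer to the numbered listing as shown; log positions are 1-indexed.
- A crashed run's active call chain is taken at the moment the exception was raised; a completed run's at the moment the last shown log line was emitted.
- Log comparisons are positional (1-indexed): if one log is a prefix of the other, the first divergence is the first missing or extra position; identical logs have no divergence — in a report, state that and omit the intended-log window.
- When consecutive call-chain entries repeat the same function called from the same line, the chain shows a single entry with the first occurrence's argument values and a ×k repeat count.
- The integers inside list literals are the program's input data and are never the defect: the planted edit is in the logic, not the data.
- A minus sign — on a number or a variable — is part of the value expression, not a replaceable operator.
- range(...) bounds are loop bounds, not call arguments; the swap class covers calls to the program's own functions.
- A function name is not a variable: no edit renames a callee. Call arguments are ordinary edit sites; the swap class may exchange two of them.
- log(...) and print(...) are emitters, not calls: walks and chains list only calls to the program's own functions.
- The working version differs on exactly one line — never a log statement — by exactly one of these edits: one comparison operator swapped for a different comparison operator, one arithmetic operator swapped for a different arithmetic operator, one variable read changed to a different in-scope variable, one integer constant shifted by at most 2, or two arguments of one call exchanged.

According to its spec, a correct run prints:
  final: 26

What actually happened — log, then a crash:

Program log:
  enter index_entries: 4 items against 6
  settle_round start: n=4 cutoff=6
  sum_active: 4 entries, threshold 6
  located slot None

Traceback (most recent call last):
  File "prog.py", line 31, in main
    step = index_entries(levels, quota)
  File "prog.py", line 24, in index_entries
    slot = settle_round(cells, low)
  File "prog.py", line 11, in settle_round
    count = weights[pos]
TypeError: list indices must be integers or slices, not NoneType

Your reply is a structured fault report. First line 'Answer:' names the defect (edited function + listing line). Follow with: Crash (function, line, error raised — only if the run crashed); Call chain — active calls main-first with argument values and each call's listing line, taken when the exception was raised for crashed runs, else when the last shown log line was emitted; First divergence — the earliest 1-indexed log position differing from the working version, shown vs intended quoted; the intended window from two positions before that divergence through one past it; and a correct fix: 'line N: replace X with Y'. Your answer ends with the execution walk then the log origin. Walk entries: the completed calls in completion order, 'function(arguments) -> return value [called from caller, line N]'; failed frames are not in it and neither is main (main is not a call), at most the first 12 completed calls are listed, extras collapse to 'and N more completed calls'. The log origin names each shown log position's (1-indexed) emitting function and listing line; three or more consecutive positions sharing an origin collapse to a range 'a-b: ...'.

Answer: the defect is in main at line 30.
Key fact: Position 1 is the first bad log line: 'enter index_entries: 4 items against 6' should read 'enter index_entries: 4 items against 8'.
Crash: settle_round, line 11, TypeError.
Call chain: main -> index_entries([4, 9, 4, 8], 6) (called at line 31) -> settle_round([4, 9, 4, 8], 6) (called at line 24).
First divergence: position 1 — the shown line 'enter index_entries: 4 items against 6' should read 'enter index_entries: 4 items against 8'.
Intended log window:
  1: enter index_entries: 4 items against 8
  2: settle_round start: n=4 cutoff=8
Execution walk:
  sum_active([4, 9, 4, 8], 6) -> None  [called from settle_round, line 9]
Log origins:
  1: from index_entries, line 23
  2: from settle_round, line 8
  3: from sum_active, line 2
  4: from settle_round, line 10
A correct fix: line 30: replace `6` with `8`.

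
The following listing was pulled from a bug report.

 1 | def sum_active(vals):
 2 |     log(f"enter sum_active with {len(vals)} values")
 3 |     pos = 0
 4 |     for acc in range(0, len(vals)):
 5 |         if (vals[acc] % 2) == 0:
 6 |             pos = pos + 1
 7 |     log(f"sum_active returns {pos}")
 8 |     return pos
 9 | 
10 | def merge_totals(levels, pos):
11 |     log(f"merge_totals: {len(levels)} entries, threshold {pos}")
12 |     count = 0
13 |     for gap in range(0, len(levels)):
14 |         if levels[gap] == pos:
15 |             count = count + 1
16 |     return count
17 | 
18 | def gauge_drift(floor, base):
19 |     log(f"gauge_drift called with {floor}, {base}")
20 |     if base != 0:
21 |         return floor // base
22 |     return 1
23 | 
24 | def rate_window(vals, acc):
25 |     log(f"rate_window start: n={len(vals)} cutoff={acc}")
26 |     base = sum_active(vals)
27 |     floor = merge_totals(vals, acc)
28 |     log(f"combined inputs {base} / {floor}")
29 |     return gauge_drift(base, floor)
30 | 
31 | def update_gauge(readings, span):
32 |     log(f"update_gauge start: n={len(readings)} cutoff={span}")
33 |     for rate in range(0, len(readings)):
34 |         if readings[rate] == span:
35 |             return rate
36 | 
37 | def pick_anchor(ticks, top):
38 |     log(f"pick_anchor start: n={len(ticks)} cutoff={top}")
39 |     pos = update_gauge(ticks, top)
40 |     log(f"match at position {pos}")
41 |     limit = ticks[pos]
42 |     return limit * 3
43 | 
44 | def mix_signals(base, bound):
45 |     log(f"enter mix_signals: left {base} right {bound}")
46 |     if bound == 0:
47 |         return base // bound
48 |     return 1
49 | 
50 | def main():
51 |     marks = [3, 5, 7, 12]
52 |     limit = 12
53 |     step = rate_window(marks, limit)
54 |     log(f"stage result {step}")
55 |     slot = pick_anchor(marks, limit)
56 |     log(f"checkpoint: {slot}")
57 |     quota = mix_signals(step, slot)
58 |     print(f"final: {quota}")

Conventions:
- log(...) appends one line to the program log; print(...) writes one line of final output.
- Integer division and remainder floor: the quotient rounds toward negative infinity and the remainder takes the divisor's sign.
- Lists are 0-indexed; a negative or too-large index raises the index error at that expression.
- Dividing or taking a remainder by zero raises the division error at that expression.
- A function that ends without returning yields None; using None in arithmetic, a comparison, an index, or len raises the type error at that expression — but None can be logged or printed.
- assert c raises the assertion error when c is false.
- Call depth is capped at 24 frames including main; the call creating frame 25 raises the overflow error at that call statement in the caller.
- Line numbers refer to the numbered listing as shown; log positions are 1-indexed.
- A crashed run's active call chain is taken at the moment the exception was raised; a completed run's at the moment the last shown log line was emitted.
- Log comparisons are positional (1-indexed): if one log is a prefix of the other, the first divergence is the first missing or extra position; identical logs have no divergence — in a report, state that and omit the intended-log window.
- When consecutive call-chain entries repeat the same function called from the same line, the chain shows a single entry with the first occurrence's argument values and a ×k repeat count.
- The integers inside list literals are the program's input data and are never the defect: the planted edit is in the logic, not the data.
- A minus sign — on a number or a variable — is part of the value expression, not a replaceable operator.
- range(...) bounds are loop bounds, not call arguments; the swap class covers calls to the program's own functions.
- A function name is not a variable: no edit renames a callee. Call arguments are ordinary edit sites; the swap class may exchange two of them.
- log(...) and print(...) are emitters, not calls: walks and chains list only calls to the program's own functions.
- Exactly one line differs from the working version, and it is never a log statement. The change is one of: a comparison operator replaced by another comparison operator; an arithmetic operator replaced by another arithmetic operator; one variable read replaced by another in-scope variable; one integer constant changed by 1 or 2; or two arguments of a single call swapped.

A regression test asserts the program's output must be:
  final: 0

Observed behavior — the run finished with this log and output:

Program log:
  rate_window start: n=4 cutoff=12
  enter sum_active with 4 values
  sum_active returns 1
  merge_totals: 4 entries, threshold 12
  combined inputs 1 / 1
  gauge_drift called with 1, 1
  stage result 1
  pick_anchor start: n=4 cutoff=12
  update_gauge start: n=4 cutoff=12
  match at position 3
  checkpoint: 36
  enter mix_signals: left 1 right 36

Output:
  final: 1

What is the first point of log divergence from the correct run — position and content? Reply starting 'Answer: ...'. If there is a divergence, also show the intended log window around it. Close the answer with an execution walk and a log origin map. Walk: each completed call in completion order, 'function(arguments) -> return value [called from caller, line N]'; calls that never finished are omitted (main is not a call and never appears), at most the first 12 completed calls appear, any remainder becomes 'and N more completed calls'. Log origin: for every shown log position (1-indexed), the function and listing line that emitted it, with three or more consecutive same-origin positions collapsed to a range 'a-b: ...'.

Answer: there is none — every log position agrees.
Execution walk:
  sum_active([3, 5, 7, 12]) -> 1  [called from rate_window, line 26]
  merge_totals([3, 5, 7, 12], 12) -> 1  [called from rate_window, line 27]
  gauge_drift(1, 1) -> 1  [called from rate_window, line 29]
  rate_window([3, 5, 7, 12], 12) -> 1  [called from main, line 53]
  update_gauge([3, 5, 7, 12], 12) -> 3  [called from pick_anchor, line 39]
  pick_anchor([3, 5, 7, 12], 12) -> 36  [called from main, line 55]
  mix_signals(1, 36) -> 1  [called from main, line 57]
Log line origins:
  1: logged in rate_window at line 25
  2: logged in sum_active at line 2
  3: logged in sum_active at line 7
  4: logged in merge_totals at line 11
  5: logged in rate_window at line 28
  6: logged in gauge_drift at line 19
  7: logged in main at line 54
  8: logged in pick_anchor at line 38
  9: logged in update_gauge at line 32
  10: logged in pick_anchor at line 40
  11: logged in main at line 56
  12: logged in mix_signals at line 45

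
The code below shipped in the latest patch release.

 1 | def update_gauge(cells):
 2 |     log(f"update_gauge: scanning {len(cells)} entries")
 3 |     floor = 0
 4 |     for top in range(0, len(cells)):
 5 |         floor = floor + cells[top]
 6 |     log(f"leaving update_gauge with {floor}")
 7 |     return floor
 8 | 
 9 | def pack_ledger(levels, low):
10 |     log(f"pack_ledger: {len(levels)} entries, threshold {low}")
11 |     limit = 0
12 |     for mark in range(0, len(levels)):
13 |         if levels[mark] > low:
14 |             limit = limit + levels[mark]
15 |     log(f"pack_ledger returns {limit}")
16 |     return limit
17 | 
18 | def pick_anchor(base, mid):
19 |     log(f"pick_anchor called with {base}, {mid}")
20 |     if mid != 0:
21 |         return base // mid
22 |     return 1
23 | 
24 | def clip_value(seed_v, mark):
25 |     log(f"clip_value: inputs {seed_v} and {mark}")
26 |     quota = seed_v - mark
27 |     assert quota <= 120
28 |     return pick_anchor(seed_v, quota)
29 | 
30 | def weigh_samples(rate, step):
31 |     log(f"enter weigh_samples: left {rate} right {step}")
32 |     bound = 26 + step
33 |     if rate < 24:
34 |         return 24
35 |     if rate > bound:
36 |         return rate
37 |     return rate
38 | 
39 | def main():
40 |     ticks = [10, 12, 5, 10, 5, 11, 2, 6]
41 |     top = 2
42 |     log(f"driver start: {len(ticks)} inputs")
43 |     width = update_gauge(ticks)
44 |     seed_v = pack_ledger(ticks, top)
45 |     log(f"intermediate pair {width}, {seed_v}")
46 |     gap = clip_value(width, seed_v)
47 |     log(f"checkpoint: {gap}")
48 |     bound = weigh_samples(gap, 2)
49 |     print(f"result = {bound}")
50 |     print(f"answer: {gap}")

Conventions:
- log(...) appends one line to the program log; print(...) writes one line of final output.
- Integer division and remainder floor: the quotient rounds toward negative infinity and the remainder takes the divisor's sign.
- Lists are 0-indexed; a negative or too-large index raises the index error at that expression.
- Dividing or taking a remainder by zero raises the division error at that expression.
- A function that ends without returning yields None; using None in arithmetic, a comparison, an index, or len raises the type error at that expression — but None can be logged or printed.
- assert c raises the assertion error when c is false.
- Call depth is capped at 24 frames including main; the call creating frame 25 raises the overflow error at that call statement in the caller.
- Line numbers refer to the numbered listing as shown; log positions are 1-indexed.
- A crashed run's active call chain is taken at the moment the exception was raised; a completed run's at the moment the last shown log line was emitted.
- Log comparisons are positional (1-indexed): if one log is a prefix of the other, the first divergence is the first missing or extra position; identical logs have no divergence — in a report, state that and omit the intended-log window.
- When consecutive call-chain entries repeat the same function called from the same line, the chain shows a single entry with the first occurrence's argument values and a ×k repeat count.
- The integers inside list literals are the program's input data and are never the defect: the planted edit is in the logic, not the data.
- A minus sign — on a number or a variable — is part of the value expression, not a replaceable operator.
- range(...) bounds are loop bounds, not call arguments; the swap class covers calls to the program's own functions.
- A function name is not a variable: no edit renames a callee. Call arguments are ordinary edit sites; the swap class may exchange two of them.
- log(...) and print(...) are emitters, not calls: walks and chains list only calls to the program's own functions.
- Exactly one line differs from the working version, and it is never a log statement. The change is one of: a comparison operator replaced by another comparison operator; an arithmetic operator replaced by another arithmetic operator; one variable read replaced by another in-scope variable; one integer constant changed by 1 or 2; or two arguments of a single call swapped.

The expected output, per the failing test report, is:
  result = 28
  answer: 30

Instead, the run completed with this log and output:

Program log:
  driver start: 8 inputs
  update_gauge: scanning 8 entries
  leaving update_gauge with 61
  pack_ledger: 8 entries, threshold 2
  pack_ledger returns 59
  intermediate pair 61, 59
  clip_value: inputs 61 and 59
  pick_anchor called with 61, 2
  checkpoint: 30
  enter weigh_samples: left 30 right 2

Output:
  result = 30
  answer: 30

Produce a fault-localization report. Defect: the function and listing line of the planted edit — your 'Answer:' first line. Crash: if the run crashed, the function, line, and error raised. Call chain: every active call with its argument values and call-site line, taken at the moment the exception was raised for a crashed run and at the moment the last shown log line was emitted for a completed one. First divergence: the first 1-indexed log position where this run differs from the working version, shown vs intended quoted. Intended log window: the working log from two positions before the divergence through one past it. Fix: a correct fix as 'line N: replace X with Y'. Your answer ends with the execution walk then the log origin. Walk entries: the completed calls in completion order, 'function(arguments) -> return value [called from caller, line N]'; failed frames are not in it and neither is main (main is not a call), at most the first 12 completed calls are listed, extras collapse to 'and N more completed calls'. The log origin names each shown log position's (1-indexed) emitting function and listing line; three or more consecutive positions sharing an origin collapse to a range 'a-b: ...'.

Answer: the defect is in weigh_samples at line 36.
Core observation: The logs agree in full; only the final output differs.
Call chain: main -> weigh_samples(30, 2) (called at line 48).
First divergence: none (the log streams are identical).
Execution walk:
  update_gauge([10, 12, 5, 10, 5, 11, 2, 6]) -> 61  [called from main, line 43]
  pack_ledger([10, 12, 5, 10, 5, 11, 2, 6], 2) -> 59  [called from main, line 44]
  pick_anchor(61, 2) -> 30  [called from clip_value, line 28]
  clip_value(61, 59) -> 30  [called from main, line 46]
  weigh_samples(30, 2) -> 30  [called from main, line 48]
Origin of each log line:
  1 — main, line 42
  2 — update_gauge, line 2
  3 — update_gauge, line 6
  4 — pack_ledger, line 10
  5 — pack_ledger, line 15
  6 — main, line 45
  7 — clip_value, line 25
  8 — pick_anchor, line 19
  9 — main, line 47
  10 — weigh_samples, line 31
A correct fix: line 36: replace `rate` with `bound`.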